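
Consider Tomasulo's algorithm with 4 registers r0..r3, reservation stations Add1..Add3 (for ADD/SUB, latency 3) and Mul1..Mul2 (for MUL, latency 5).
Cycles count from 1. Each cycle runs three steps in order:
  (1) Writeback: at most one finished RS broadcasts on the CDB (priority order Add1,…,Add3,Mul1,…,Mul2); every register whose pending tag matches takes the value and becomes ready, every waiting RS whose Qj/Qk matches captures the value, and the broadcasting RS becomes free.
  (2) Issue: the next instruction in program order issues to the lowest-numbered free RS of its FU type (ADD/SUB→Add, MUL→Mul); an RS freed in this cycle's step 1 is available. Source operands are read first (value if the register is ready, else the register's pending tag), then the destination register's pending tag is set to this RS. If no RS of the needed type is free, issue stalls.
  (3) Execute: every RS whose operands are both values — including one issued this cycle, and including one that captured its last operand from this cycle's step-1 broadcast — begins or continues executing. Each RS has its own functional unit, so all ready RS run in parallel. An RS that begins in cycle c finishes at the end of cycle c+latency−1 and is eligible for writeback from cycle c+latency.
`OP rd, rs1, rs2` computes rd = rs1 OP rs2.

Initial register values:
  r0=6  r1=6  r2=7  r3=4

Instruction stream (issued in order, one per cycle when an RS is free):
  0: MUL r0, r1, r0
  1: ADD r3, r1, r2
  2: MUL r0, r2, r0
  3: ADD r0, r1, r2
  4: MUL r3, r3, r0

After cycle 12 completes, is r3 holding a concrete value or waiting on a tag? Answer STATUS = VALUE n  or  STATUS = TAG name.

  c1: issue MUL r0<-Mul1  regs: r0:Mul1,r1:6,r2:7,r3:4
  c2: issue ADD r3<-Add1  regs: r0:Mul1,r1:6,r2:7,r3:Add1
  c3: issue MUL r0<-Mul2  regs: r0:Mul2,r1:6,r2:7,r3:Add1
  c4: issue ADD r0<-Add2  regs: r0:Add2,r1:6,r2:7,r3:Add1
  c5: CDB Add1=13; stall  regs: r0:Add2,r1:6,r2:7,r3:13
  c6: CDB Mul1=36; issue MUL r3<-Mul1  regs: r0:Add2,r1:6,r2:7,r3:Mul1
  c7: CDB Add2=13  regs: r0:13,r1:6,r2:7,r3:Mul1
  c8: -  regs: r0:13,r1:6,r2:7,r3:Mul1
  c9: -  regs: r0:13,r1:6,r2:7,r3:Mul1
  c10: -  regs: r0:13,r1:6,r2:7,r3:Mul1
  c11: CDB Mul2=252  regs: r0:13,r1:6,r2:7,r3:Mul1
  c12: CDB Mul1=169  regs: r0:13,r1:6,r2:7,r3:169

STATUS = VALUE 169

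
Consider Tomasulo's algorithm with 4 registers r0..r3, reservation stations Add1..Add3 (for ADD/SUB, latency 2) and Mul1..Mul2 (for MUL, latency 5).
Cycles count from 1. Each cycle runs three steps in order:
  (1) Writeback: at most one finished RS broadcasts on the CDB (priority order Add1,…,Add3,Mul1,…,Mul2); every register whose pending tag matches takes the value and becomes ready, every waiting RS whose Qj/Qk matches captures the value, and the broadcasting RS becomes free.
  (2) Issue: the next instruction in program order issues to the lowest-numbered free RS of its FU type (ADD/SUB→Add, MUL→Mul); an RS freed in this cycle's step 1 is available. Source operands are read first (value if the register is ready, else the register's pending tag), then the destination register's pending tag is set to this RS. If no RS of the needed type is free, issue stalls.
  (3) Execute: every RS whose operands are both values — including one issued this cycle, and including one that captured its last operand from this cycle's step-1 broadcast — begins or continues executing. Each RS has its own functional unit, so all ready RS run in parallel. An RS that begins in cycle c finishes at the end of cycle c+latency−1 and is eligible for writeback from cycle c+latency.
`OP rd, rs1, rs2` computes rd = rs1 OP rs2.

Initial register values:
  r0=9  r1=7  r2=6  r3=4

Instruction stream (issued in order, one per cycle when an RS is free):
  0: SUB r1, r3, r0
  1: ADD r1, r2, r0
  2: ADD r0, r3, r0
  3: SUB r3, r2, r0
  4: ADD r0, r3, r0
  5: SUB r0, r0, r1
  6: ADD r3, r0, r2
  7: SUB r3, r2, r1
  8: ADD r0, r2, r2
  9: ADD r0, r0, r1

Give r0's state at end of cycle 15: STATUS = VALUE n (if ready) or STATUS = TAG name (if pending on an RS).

STATUS = VALUE 27

c1: issue SUB r1<-Add1 | r0:9,r1:Add1,r2:6,r3:4
c2: issue ADD r1<-Add2 | r0:9,r1:Add2,r2:6,r3:4
c3: CDB Add1=-5; issue ADD r0<-Add1 | r0:Add1,r1:Add2,r2:6,r3:4
c4: CDB Add2=15; issue SUB r3<-Add2 | r0:Add1,r1:15,r2:6,r3:Add2
c5: CDB Add1=13; issue ADD r0<-Add1 | r0:Add1,r1:15,r2:6,r3:Add2
c6: issue SUB r0<-Add3 | r0:Add3,r1:15,r2:6,r3:Add2
c7: CDB Add2=-7; issue ADD r3<-Add2 | r0:Add3,r1:15,r2:6,r3:Add2
c8: stall | r0:Add3,r1:15,r2:6,r3:Add2
c9: CDB Add1=6; issue SUB r3<-Add1 | r0:Add3,r1:15,r2:6,r3:Add1
c10: stall | r0:Add3,r1:15,r2:6,r3:Add1
c11: CDB Add1=-9; issue ADD r0<-Add1 | r0:Add1,r1:15,r2:6,r3:-9
c12: CDB Add3=-9; issue ADD r0<-Add3 | r0:Add3,r1:15,r2:6,r3:-9
c13: CDB Add1=12 | r0:Add3,r1:15,r2:6,r3:-9
c14: CDB Add2=-3 | r0:Add3,r1:15,r2:6,r3:-9
c15: CDB Add3=27 | r0:27,r1:15,r2:6,r3:-9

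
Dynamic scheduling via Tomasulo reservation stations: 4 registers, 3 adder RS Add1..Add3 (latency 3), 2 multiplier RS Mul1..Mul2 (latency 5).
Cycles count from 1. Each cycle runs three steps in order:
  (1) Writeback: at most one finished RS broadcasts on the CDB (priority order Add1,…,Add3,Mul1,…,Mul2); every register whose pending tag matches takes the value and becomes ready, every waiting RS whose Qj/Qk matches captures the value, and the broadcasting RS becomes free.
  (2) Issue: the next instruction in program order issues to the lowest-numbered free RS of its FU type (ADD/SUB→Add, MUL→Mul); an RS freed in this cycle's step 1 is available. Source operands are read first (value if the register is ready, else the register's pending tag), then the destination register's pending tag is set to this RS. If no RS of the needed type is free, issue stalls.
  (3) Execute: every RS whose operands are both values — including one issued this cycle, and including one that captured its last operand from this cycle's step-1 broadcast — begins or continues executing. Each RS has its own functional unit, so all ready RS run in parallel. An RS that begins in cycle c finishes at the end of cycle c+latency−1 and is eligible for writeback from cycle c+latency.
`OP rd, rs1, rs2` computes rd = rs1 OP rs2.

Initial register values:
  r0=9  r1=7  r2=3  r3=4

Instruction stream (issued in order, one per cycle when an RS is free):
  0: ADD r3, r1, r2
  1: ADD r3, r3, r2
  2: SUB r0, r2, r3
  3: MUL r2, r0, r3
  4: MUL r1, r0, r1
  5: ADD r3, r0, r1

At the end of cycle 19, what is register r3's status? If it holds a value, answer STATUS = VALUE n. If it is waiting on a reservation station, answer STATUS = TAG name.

c1: issue ADD r3<-Add1 | r0:9,r1:7,r2:3,r3:Add1
c2: issue ADD r3<-Add2 | r0:9,r1:7,r2:3,r3:Add2
c3: issue SUB r0<-Add3 | r0:Add3,r1:7,r2:3,r3:Add2
c4: CDB Add1=10; issue MUL r2<-Mul1 | r0:Add3,r1:7,r2:Mul1,r3:Add2
c5: issue MUL r1<-Mul2 | r0:Add3,r1:Mul2,r2:Mul1,r3:Add2
c6: issue ADD r3<-Add1 | r0:Add3,r1:Mul2,r2:Mul1,r3:Add1
c7: CDB Add2=13 | r0:Add3,r1:Mul2,r2:Mul1,r3:Add1
c8: - | r0:Add3,r1:Mul2,r2:Mul1,r3:Add1
c9: - | r0:Add3,r1:Mul2,r2:Mul1,r3:Add1
c10: CDB Add3=-10 | r0:-10,r1:Mul2,r2:Mul1,r3:Add1
c11: - | r0:-10,r1:Mul2,r2:Mul1,r3:Add1
c12: - | r0:-10,r1:Mul2,r2:Mul1,r3:Add1
c13: - | r0:-10,r1:Mul2,r2:Mul1,r3:Add1
c14: - | r0:-10,r1:Mul2,r2:Mul1,r3:Add1
c15: CDB Mul1=-130 | r0:-10,r1:Mul2,r2:-130,r3:Add1
c16: CDB Mul2=-70 | r0:-10,r1:-70,r2:-130,r3:Add1
c17: - | r0:-10,r1:-70,r2:-130,r3:Add1
c18: - | r0:-10,r1:-70,r2:-130,r3:Add1
c19: CDB Add1=-80 | r0:-10,r1:-70,r2:-130,r3:-80

STATUS = VALUE -80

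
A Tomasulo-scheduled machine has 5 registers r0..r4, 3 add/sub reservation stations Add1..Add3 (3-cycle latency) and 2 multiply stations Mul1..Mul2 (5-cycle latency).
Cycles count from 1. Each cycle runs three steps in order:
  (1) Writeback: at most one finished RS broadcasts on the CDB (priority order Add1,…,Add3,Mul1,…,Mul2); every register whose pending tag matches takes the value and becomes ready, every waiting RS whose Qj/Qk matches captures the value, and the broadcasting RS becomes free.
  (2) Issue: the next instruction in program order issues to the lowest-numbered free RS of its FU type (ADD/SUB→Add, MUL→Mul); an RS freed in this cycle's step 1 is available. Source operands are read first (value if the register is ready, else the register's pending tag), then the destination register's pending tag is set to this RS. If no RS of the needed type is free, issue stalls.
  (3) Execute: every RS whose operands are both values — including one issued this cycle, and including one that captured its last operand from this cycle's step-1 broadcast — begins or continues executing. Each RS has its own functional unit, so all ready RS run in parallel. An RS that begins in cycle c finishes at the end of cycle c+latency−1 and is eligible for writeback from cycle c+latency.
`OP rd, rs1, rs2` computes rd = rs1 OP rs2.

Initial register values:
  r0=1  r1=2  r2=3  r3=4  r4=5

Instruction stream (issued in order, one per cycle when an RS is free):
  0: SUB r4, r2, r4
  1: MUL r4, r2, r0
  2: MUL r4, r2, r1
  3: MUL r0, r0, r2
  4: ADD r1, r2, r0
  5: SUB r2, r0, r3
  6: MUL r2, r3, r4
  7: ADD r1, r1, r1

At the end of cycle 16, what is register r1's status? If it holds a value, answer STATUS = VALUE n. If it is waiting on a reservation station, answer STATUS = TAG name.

STATUS = TAG Add3

c1: issue SUB r4<-Add1 | r0:1,r1:2,r2:3,r3:4,r4:Add1
c2: issue MUL r4<-Mul1 | r0:1,r1:2,r2:3,r3:4,r4:Mul1
c3: issue MUL r4<-Mul2 | r0:1,r1:2,r2:3,r3:4,r4:Mul2
c4: CDB Add1=-2; stall | r0:1,r1:2,r2:3,r3:4,r4:Mul2
c5: stall | r0:1,r1:2,r2:3,r3:4,r4:Mul2
c6: stall | r0:1,r1:2,r2:3,r3:4,r4:Mul2
c7: CDB Mul1=3; issue MUL r0<-Mul1 | r0:Mul1,r1:2,r2:3,r3:4,r4:Mul2
c8: CDB Mul2=6; issue ADD r1<-Add1 | r0:Mul1,r1:Add1,r2:3,r3:4,r4:6
c9: issue SUB r2<-Add2 | r0:Mul1,r1:Add1,r2:Add2,r3:4,r4:6
c10: issue MUL r2<-Mul2 | r0:Mul1,r1:Add1,r2:Mul2,r3:4,r4:6
c11: issue ADD r1<-Add3 | r0:Mul1,r1:Add3,r2:Mul2,r3:4,r4:6
c12: CDB Mul1=3 | r0:3,r1:Add3,r2:Mul2,r3:4,r4:6
c13: - | r0:3,r1:Add3,r2:Mul2,r3:4,r4:6
c14: - | r0:3,r1:Add3,r2:Mul2,r3:4,r4:6
c15: CDB Add1=6 | r0:3,r1:Add3,r2:Mul2,r3:4,r4:6
c16: CDB Add2=-1 | r0:3,r1:Add3,r2:Mul2,r3:4,r4:6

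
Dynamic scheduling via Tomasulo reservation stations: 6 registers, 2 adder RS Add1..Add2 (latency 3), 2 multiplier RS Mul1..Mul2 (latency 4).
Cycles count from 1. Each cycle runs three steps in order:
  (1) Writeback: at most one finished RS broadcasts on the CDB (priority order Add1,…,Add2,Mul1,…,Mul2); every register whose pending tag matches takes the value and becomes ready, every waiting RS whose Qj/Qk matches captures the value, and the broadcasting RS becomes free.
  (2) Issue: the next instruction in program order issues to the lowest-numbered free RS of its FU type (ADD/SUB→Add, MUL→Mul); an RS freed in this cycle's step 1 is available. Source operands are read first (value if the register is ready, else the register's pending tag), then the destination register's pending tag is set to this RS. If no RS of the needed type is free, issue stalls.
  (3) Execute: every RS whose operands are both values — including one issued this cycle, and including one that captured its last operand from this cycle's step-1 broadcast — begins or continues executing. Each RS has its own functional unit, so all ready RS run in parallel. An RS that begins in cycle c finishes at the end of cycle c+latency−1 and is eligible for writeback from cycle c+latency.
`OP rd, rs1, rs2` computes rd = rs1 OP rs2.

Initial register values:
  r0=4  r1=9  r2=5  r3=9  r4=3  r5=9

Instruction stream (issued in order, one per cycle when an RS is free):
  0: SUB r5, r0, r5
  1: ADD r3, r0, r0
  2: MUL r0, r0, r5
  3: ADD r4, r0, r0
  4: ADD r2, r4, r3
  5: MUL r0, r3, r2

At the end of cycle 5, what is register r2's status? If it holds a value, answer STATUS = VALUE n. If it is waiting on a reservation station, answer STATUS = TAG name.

c1: issue SUB r5<-Add1 | r0:4,r1:9,r2:5,r3:9,r4:3,r5:Add1
c2: issue ADD r3<-Add2 | r0:4,r1:9,r2:5,r3:Add2,r4:3,r5:Add1
c3: issue MUL r0<-Mul1 | r0:Mul1,r1:9,r2:5,r3:Add2,r4:3,r5:Add1
c4: CDB Add1=-5; issue ADD r4<-Add1 | r0:Mul1,r1:9,r2:5,r3:Add2,r4:Add1,r5:-5
c5: CDB Add2=8; issue ADD r2<-Add2 | r0:Mul1,r1:9,r2:Add2,r3:8,r4:Add1,r5:-5

STATUS = TAG Add2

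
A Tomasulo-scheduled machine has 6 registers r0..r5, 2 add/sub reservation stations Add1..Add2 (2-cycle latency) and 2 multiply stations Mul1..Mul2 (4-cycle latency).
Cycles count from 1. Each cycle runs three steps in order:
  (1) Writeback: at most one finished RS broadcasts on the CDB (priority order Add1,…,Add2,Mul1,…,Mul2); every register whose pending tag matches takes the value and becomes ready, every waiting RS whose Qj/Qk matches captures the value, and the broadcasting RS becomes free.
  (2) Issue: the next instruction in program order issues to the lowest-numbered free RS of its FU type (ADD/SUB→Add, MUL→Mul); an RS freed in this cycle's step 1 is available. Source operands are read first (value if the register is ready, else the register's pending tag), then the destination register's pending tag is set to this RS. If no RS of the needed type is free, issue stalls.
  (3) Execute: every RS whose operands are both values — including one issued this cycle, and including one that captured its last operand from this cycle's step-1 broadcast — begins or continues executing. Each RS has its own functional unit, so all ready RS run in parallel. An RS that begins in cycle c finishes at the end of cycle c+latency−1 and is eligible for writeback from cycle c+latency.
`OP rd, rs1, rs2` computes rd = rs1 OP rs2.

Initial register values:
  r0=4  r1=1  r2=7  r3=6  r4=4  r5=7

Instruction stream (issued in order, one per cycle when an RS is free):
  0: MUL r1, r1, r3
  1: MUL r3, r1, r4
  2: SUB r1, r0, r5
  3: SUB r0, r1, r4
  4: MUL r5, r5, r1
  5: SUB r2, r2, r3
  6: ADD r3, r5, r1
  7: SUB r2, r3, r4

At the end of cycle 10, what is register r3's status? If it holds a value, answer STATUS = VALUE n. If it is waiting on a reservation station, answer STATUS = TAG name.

STATUS = TAG Add2

  c1: issue MUL r1<-Mul1  regs: r0:4,r1:Mul1,r2:7,r3:6,r4:4,r5:7
  c2: issue MUL r3<-Mul2  regs: r0:4,r1:Mul1,r2:7,r3:Mul2,r4:4,r5:7
  c3: issue SUB r1<-Add1  regs: r0:4,r1:Add1,r2:7,r3:Mul2,r4:4,r5:7
  c4: issue SUB r0<-Add2  regs: r0:Add2,r1:Add1,r2:7,r3:Mul2,r4:4,r5:7
  c5: CDB Add1=-3; stall  regs: r0:Add2,r1:-3,r2:7,r3:Mul2,r4:4,r5:7
  c6: CDB Mul1=6; issue MUL r5<-Mul1  regs: r0:Add2,r1:-3,r2:7,r3:Mul2,r4:4,r5:Mul1
  c7: CDB Add2=-7; issue SUB r2<-Add1  regs: r0:-7,r1:-3,r2:Add1,r3:Mul2,r4:4,r5:Mul1
  c8: issue ADD r3<-Add2  regs: r0:-7,r1:-3,r2:Add1,r3:Add2,r4:4,r5:Mul1
  c9: stall  regs: r0:-7,r1:-3,r2:Add1,r3:Add2,r4:4,r5:Mul1
  c10: CDB Mul1=-21; stall  regs: r0:-7,r1:-3,r2:Add1,r3:Add2,r4:4,r5:-21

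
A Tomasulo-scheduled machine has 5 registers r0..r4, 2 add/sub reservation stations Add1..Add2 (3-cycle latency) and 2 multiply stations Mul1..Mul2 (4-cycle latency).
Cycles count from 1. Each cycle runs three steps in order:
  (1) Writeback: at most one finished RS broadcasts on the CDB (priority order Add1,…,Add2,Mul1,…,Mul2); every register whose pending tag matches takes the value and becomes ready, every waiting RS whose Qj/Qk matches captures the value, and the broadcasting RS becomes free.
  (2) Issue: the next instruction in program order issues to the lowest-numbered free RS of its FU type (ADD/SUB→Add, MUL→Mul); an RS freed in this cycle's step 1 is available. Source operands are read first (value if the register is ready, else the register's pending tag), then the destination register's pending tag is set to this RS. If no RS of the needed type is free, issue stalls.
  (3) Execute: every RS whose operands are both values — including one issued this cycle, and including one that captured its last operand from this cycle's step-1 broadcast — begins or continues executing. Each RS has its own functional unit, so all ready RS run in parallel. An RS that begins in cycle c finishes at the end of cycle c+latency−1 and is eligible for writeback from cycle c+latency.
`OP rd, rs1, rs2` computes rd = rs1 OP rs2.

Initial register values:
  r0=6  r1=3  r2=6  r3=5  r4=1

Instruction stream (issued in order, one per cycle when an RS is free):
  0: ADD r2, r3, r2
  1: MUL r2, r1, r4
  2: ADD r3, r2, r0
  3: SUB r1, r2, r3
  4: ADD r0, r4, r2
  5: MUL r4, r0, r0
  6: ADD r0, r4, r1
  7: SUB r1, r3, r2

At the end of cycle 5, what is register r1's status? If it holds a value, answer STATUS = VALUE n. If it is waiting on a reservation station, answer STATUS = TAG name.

STATUS = TAG Add1

  c1: issue ADD r2<-Add1  regs: r0:6,r1:3,r2:Add1,r3:5,r4:1
  c2: issue MUL r2<-Mul1  regs: r0:6,r1:3,r2:Mul1,r3:5,r4:1
  c3: issue ADD r3<-Add2  regs: r0:6,r1:3,r2:Mul1,r3:Add2,r4:1
  c4: CDB Add1=11; issue SUB r1<-Add1  regs: r0:6,r1:Add1,r2:Mul1,r3:Add2,r4:1
  c5: stall  regs: r0:6,r1:Add1,r2:Mul1,r3:Add2,r4:1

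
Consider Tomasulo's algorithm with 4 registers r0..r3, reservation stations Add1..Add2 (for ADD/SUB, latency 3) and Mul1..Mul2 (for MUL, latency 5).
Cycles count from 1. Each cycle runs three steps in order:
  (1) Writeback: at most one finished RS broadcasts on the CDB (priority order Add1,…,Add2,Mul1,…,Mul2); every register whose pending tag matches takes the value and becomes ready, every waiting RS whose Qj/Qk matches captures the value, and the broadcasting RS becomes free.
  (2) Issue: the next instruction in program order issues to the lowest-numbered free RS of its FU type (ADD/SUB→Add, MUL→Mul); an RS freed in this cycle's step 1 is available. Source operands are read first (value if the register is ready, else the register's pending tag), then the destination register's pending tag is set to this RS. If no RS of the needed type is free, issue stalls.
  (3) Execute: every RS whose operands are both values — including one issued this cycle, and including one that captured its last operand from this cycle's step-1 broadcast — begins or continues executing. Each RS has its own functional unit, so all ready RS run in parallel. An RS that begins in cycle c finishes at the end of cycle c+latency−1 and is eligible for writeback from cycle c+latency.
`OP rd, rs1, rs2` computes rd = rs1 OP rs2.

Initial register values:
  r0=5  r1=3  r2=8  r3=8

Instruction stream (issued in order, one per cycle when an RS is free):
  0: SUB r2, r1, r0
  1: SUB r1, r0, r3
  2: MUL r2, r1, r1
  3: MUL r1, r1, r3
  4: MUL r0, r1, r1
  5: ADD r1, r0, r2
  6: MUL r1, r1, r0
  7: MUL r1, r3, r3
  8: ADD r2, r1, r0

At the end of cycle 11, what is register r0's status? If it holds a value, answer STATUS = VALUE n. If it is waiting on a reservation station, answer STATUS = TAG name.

STATUS = TAG Mul1

  c1: issue SUB r2<-Add1  regs: r0:5,r1:3,r2:Add1,r3:8
  c2: issue SUB r1<-Add2  regs: r0:5,r1:Add2,r2:Add1,r3:8
  c3: issue MUL r2<-Mul1  regs: r0:5,r1:Add2,r2:Mul1,r3:8
  c4: CDB Add1=-2; issue MUL r1<-Mul2  regs: r0:5,r1:Mul2,r2:Mul1,r3:8
  c5: CDB Add2=-3; stall  regs: r0:5,r1:Mul2,r2:Mul1,r3:8
  c6: stall  regs: r0:5,r1:Mul2,r2:Mul1,r3:8
  c7: stall  regs: r0:5,r1:Mul2,r2:Mul1,r3:8
  c8: stall  regs: r0:5,r1:Mul2,r2:Mul1,r3:8
  c9: stall  regs: r0:5,r1:Mul2,r2:Mul1,r3:8
  c10: CDB Mul1=9; issue MUL r0<-Mul1  regs: r0:Mul1,r1:Mul2,r2:9,r3:8
  c11: CDB Mul2=-24; issue ADD r1<-Add1  regs: r0:Mul1,r1:Add1,r2:9,r3:8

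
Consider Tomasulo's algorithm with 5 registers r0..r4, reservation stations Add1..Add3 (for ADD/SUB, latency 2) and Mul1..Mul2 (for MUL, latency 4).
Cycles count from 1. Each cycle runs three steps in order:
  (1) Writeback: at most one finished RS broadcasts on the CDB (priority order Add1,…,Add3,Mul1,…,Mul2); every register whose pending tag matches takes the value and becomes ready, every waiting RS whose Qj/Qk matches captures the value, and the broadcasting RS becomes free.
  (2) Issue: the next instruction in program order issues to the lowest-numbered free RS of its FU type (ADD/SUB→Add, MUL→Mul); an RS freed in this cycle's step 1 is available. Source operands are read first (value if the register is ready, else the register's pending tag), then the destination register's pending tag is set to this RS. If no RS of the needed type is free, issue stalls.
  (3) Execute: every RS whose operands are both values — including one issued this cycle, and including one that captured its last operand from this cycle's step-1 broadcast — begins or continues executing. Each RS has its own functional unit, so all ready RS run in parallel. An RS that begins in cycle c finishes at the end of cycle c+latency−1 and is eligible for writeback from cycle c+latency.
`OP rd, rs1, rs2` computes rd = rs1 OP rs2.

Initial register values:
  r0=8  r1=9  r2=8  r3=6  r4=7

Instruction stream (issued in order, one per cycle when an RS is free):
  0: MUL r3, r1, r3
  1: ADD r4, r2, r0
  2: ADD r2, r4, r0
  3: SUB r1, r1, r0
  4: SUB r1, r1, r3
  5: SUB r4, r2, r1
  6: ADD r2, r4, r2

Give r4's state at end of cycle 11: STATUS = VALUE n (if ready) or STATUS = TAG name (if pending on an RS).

STATUS = VALUE 77

c1: issue MUL r3<-Mul1 | r0:8,r1:9,r2:8,r3:Mul1,r4:7
c2: issue ADD r4<-Add1 | r0:8,r1:9,r2:8,r3:Mul1,r4:Add1
c3: issue ADD r2<-Add2 | r0:8,r1:9,r2:Add2,r3:Mul1,r4:Add1
c4: CDB Add1=16; issue SUB r1<-Add1 | r0:8,r1:Add1,r2:Add2,r3:Mul1,r4:16
c5: CDB Mul1=54; issue SUB r1<-Add3 | r0:8,r1:Add3,r2:Add2,r3:54,r4:16
c6: CDB Add1=1; issue SUB r4<-Add1 | r0:8,r1:Add3,r2:Add2,r3:54,r4:Add1
c7: CDB Add2=24; issue ADD r2<-Add2 | r0:8,r1:Add3,r2:Add2,r3:54,r4:Add1
c8: CDB Add3=-53 | r0:8,r1:-53,r2:Add2,r3:54,r4:Add1
c9: - | r0:8,r1:-53,r2:Add2,r3:54,r4:Add1
c10: CDB Add1=77 | r0:8,r1:-53,r2:Add2,r3:54,r4:77
c11: - | r0:8,r1:-53,r2:Add2,r3:54,r4:77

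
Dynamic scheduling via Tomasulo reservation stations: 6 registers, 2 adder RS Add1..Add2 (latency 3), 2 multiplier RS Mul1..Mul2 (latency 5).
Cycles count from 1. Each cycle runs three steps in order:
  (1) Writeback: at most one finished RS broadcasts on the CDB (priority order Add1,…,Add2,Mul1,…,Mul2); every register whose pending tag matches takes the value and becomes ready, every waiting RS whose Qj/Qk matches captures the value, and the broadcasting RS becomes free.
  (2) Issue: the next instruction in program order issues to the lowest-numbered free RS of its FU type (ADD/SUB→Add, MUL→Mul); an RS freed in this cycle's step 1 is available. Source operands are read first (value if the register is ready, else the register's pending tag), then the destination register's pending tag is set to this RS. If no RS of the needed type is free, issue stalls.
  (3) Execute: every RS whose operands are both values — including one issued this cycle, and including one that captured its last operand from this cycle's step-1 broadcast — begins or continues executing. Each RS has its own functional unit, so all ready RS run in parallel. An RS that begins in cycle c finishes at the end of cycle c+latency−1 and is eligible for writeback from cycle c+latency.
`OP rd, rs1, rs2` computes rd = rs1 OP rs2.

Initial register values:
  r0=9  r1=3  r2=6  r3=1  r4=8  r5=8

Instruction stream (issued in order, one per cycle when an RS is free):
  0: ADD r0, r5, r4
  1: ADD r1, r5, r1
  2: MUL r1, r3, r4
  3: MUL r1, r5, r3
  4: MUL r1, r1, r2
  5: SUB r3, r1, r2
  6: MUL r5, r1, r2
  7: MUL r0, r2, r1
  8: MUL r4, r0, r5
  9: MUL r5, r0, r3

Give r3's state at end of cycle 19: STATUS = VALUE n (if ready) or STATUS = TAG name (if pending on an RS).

  c1: issue ADD r0<-Add1  regs: r0:Add1,r1:3,r2:6,r3:1,r4:8,r5:8
  c2: issue ADD r1<-Add2  regs: r0:Add1,r1:Add2,r2:6,r3:1,r4:8,r5:8
  c3: issue MUL r1<-Mul1  regs: r0:Add1,r1:Mul1,r2:6,r3:1,r4:8,r5:8
  c4: CDB Add1=16; issue MUL r1<-Mul2  regs: r0:16,r1:Mul2,r2:6,r3:1,r4:8,r5:8
  c5: CDB Add2=11; stall  regs: r0:16,r1:Mul2,r2:6,r3:1,r4:8,r5:8
  c6: stall  regs: r0:16,r1:Mul2,r2:6,r3:1,r4:8,r5:8
  c7: stall  regs: r0:16,r1:Mul2,r2:6,r3:1,r4:8,r5:8
  c8: CDB Mul1=8; issue MUL r1<-Mul1  regs: r0:16,r1:Mul1,r2:6,r3:1,r4:8,r5:8
  c9: CDB Mul2=8; issue SUB r3<-Add1  regs: r0:16,r1:Mul1,r2:6,r3:Add1,r4:8,r5:8
  c10: issue MUL r5<-Mul2  regs: r0:16,r1:Mul1,r2:6,r3:Add1,r4:8,r5:Mul2
  c11: stall  regs: r0:16,r1:Mul1,r2:6,r3:Add1,r4:8,r5:Mul2
  c12: stall  regs: r0:16,r1:Mul1,r2:6,r3:Add1,r4:8,r5:Mul2
  c13: stall  regs: r0:16,r1:Mul1,r2:6,r3:Add1,r4:8,r5:Mul2
  c14: CDB Mul1=48; issue MUL r0<-Mul1  regs: r0:Mul1,r1:48,r2:6,r3:Add1,r4:8,r5:Mul2
  c15: stall  regs: r0:Mul1,r1:48,r2:6,r3:Add1,r4:8,r5:Mul2
  c16: stall  regs: r0:Mul1,r1:48,r2:6,r3:Add1,r4:8,r5:Mul2
  c17: CDB Add1=42; stall  regs: r0:Mul1,r1:48,r2:6,r3:42,r4:8,r5:Mul2
  c18: stall  regs: r0:Mul1,r1:48,r2:6,r3:42,r4:8,r5:Mul2
  c19: CDB Mul1=288; issue MUL r4<-Mul1  regs: r0:288,r1:48,r2:6,r3:42,r4:Mul1,r5:Mul2

STATUS = VALUE 42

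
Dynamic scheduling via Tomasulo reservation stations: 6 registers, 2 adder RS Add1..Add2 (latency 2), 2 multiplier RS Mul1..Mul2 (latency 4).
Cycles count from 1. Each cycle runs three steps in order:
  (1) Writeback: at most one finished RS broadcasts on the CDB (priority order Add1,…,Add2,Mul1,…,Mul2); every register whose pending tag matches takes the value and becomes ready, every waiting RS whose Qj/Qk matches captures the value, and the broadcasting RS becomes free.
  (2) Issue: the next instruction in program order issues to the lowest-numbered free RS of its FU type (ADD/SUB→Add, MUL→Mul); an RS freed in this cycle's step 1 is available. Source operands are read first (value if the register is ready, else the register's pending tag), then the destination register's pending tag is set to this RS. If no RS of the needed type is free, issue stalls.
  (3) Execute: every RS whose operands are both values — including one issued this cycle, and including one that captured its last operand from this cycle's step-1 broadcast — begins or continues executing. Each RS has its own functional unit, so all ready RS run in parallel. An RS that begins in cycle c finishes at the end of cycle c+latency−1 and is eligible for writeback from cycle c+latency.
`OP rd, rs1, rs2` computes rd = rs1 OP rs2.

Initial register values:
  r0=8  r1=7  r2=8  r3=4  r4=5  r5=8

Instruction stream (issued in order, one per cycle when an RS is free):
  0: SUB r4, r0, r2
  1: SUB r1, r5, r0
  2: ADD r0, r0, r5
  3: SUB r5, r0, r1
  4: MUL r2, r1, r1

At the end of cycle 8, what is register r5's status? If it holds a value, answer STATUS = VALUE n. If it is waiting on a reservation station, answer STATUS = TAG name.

STATUS = VALUE 16

cycle 1: issue SUB r4<-Add1 // r0:8,r1:7,r2:8,r3:4,r4:Add1,r5:8
cycle 2: issue SUB r1<-Add2 // r0:8,r1:Add2,r2:8,r3:4,r4:Add1,r5:8
cycle 3: CDB Add1=0; issue ADD r0<-Add1 // r0:Add1,r1:Add2,r2:8,r3:4,r4:0,r5:8
cycle 4: CDB Add2=0; issue SUB r5<-Add2 // r0:Add1,r1:0,r2:8,r3:4,r4:0,r5:Add2
cycle 5: CDB Add1=16; issue MUL r2<-Mul1 // r0:16,r1:0,r2:Mul1,r3:4,r4:0,r5:Add2
cycle 6: - // r0:16,r1:0,r2:Mul1,r3:4,r4:0,r5:Add2
cycle 7: CDB Add2=16 // r0:16,r1:0,r2:Mul1,r3:4,r4:0,r5:16
cycle 8: - // r0:16,r1:0,r2:Mul1,r3:4,r4:0,r5:16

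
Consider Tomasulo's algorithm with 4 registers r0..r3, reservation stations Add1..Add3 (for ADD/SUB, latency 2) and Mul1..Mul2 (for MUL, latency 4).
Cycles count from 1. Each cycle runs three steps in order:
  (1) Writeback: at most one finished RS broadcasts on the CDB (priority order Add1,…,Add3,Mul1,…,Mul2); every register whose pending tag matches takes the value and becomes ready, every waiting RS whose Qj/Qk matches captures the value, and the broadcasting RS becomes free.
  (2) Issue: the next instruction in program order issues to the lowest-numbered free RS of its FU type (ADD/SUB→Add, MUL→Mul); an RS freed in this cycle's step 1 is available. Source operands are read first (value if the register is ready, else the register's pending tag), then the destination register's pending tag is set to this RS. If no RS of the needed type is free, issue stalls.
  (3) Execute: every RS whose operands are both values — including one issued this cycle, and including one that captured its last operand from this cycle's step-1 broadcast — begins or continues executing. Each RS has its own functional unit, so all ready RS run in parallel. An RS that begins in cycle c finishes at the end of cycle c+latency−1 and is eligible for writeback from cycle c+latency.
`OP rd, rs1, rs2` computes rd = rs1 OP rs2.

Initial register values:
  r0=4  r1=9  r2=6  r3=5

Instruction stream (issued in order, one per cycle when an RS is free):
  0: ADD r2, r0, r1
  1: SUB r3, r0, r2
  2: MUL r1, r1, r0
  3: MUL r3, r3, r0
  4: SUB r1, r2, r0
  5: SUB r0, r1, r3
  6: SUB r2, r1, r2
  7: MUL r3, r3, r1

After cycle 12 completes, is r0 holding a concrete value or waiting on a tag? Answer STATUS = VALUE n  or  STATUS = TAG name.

STATUS = VALUE 45

c1: issue ADD r2<-Add1 | r0:4,r1:9,r2:Add1,r3:5
c2: issue SUB r3<-Add2 | r0:4,r1:9,r2:Add1,r3:Add2
c3: CDB Add1=13; issue MUL r1<-Mul1 | r0:4,r1:Mul1,r2:13,r3:Add2
c4: issue MUL r3<-Mul2 | r0:4,r1:Mul1,r2:13,r3:Mul2
c5: CDB Add2=-9; issue SUB r1<-Add1 | r0:4,r1:Add1,r2:13,r3:Mul2
c6: issue SUB r0<-Add2 | r0:Add2,r1:Add1,r2:13,r3:Mul2
c7: CDB Add1=9; issue SUB r2<-Add1 | r0:Add2,r1:9,r2:Add1,r3:Mul2
c8: CDB Mul1=36; issue MUL r3<-Mul1 | r0:Add2,r1:9,r2:Add1,r3:Mul1
c9: CDB Add1=-4 | r0:Add2,r1:9,r2:-4,r3:Mul1
c10: CDB Mul2=-36 | r0:Add2,r1:9,r2:-4,r3:Mul1
c11: - | r0:Add2,r1:9,r2:-4,r3:Mul1
c12: CDB Add2=45 | r0:45,r1:9,r2:-4,r3:Mul1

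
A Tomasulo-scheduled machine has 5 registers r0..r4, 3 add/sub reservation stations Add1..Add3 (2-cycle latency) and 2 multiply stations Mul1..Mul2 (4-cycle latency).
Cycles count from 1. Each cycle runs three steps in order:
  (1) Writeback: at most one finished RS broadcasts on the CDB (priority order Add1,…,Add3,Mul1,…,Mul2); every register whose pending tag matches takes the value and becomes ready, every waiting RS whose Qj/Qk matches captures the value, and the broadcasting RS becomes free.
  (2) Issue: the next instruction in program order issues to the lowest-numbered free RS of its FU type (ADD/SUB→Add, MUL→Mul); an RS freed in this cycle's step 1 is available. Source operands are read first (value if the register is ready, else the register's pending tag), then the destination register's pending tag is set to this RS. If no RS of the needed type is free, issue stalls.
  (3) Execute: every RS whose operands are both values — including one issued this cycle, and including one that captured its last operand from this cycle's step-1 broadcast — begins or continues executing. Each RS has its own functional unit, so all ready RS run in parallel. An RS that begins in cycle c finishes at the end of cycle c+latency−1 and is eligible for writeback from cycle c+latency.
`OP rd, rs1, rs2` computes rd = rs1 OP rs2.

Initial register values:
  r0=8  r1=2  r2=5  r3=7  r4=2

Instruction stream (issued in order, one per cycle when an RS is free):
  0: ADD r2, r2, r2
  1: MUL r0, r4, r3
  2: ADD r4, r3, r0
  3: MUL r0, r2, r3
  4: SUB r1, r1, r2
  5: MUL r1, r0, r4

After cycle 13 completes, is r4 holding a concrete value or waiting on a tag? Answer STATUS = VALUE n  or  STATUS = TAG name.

STATUS = VALUE 21

  c1: issue ADD r2<-Add1  regs: r0:8,r1:2,r2:Add1,r3:7,r4:2
  c2: issue MUL r0<-Mul1  regs: r0:Mul1,r1:2,r2:Add1,r3:7,r4:2
  c3: CDB Add1=10; issue ADD r4<-Add1  regs: r0:Mul1,r1:2,r2:10,r3:7,r4:Add1
  c4: issue MUL r0<-Mul2  regs: r0:Mul2,r1:2,r2:10,r3:7,r4:Add1
  c5: issue SUB r1<-Add2  regs: r0:Mul2,r1:Add2,r2:10,r3:7,r4:Add1
  c6: CDB Mul1=14; issue MUL r1<-Mul1  regs: r0:Mul2,r1:Mul1,r2:10,r3:7,r4:Add1
  c7: CDB Add2=-8  regs: r0:Mul2,r1:Mul1,r2:10,r3:7,r4:Add1
  c8: CDB Add1=21  regs: r0:Mul2,r1:Mul1,r2:10,r3:7,r4:21
  c9: CDB Mul2=70  regs: r0:70,r1:Mul1,r2:10,r3:7,r4:21
  c10: -  regs: r0:70,r1:Mul1,r2:10,r3:7,r4:21
  c11: -  regs: r0:70,r1:Mul1,r2:10,r3:7,r4:21
  c12: -  regs: r0:70,r1:Mul1,r2:10,r3:7,r4:21
  c13: CDB Mul1=1470  regs: r0:70,r1:1470,r2:10,r3:7,r4:21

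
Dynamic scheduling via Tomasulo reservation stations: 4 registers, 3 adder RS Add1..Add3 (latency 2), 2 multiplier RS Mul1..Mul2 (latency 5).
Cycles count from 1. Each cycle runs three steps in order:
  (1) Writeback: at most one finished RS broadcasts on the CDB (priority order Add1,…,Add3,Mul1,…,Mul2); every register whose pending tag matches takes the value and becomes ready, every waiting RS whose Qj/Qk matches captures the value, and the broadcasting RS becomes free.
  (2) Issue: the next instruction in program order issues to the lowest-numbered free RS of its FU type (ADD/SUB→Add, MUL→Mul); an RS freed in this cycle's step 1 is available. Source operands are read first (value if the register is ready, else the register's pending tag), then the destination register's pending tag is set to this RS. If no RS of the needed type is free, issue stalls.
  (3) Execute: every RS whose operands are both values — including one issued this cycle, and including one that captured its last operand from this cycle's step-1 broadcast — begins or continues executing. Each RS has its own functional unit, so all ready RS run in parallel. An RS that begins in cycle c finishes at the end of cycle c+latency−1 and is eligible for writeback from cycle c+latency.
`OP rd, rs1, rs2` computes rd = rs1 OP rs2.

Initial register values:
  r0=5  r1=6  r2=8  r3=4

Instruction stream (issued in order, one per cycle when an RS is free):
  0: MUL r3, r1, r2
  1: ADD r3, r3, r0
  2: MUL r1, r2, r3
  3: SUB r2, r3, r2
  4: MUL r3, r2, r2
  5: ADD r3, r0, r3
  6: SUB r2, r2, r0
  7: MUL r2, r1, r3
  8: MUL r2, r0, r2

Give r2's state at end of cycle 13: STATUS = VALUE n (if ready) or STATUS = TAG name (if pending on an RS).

c1: issue MUL r3<-Mul1 | r0:5,r1:6,r2:8,r3:Mul1
c2: issue ADD r3<-Add1 | r0:5,r1:6,r2:8,r3:Add1
c3: issue MUL r1<-Mul2 | r0:5,r1:Mul2,r2:8,r3:Add1
c4: issue SUB r2<-Add2 | r0:5,r1:Mul2,r2:Add2,r3:Add1
c5: stall | r0:5,r1:Mul2,r2:Add2,r3:Add1
c6: CDB Mul1=48; issue MUL r3<-Mul1 | r0:5,r1:Mul2,r2:Add2,r3:Mul1
c7: issue ADD r3<-Add3 | r0:5,r1:Mul2,r2:Add2,r3:Add3
c8: CDB Add1=53; issue SUB r2<-Add1 | r0:5,r1:Mul2,r2:Add1,r3:Add3
c9: stall | r0:5,r1:Mul2,r2:Add1,r3:Add3
c10: CDB Add2=45; stall | r0:5,r1:Mul2,r2:Add1,r3:Add3
c11: stall | r0:5,r1:Mul2,r2:Add1,r3:Add3
c12: CDB Add1=40; stall | r0:5,r1:Mul2,r2:40,r3:Add3
c13: CDB Mul2=424; issue MUL r2<-Mul2 | r0:5,r1:424,r2:Mul2,r3:Add3

STATUS = TAG Mul2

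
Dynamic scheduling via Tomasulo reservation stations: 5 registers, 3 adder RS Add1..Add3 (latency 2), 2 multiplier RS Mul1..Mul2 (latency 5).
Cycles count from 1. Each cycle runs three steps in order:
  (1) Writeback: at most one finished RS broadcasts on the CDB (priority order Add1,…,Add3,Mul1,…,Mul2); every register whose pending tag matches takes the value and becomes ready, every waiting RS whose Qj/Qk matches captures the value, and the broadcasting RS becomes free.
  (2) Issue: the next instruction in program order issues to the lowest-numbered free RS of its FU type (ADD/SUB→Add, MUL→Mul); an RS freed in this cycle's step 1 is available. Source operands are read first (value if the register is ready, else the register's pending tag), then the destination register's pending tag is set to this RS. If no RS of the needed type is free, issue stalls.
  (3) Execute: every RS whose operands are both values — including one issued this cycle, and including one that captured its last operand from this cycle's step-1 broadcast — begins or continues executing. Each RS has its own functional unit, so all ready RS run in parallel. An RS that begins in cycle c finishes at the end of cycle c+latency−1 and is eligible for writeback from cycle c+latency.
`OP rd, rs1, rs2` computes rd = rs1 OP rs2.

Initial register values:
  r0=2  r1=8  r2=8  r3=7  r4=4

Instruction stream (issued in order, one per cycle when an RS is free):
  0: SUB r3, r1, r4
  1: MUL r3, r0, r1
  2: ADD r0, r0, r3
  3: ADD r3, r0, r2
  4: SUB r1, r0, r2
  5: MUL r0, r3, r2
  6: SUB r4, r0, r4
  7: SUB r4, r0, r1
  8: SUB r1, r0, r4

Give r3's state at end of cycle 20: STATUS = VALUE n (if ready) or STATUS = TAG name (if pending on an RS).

STATUS = VALUE 26

cycle 1: issue SUB r3<-Add1 // r0:2,r1:8,r2:8,r3:Add1,r4:4
cycle 2: issue MUL r3<-Mul1 // r0:2,r1:8,r2:8,r3:Mul1,r4:4
cycle 3: CDB Add1=4; issue ADD r0<-Add1 // r0:Add1,r1:8,r2:8,r3:Mul1,r4:4
cycle 4: issue ADD r3<-Add2 // r0:Add1,r1:8,r2:8,r3:Add2,r4:4
cycle 5: issue SUB r1<-Add3 // r0:Add1,r1:Add3,r2:8,r3:Add2,r4:4
cycle 6: issue MUL r0<-Mul2 // r0:Mul2,r1:Add3,r2:8,r3:Add2,r4:4
cycle 7: CDB Mul1=16; stall // r0:Mul2,r1:Add3,r2:8,r3:Add2,r4:4
cycle 8: stall // r0:Mul2,r1:Add3,r2:8,r3:Add2,r4:4
cycle 9: CDB Add1=18; issue SUB r4<-Add1 // r0:Mul2,r1:Add3,r2:8,r3:Add2,r4:Add1
cycle 10: stall // r0:Mul2,r1:Add3,r2:8,r3:Add2,r4:Add1
cycle 11: CDB Add2=26; issue SUB r4<-Add2 // r0:Mul2,r1:Add3,r2:8,r3:26,r4:Add2
cycle 12: CDB Add3=10; issue SUB r1<-Add3 // r0:Mul2,r1:Add3,r2:8,r3:26,r4:Add2
cycle 13: - // r0:Mul2,r1:Add3,r2:8,r3:26,r4:Add2
cycle 14: - // r0:Mul2,r1:Add3,r2:8,r3:26,r4:Add2
cycle 15: - // r0:Mul2,r1:Add3,r2:8,r3:26,r4:Add2
cycle 16: CDB Mul2=208 // r0:208,r1:Add3,r2:8,r3:26,r4:Add2
cycle 17: - // r0:208,r1:Add3,r2:8,r3:26,r4:Add2
cycle 18: CDB Add1=204 // r0:208,r1:Add3,r2:8,r3:26,r4:Add2
cycle 19: CDB Add2=198 // r0:208,r1:Add3,r2:8,r3:26,r4:198
cycle 20: - // r0:208,r1:Add3,r2:8,r3:26,r4:198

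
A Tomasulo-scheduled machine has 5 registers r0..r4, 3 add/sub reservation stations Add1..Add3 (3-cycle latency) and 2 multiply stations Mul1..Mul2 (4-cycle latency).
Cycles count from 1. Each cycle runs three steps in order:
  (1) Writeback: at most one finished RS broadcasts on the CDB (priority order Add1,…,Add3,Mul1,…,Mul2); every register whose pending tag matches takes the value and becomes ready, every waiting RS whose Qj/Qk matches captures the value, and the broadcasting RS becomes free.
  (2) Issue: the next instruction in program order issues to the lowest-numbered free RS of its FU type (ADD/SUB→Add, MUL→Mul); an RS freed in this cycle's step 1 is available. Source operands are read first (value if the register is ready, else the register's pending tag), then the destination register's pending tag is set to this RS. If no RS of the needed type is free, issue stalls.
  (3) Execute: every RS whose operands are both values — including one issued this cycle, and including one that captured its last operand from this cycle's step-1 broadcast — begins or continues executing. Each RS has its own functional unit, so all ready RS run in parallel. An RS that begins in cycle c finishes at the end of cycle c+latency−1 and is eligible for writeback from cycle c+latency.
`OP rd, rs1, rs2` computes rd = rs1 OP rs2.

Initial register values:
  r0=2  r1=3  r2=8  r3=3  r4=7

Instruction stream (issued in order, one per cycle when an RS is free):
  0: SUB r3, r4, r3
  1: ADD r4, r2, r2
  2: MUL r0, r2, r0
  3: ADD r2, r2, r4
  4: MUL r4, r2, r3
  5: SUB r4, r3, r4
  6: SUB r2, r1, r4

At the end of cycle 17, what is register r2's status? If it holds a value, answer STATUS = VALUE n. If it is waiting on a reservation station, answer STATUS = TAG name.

STATUS = TAG Add3

cycle 1: issue SUB r3<-Add1 // r0:2,r1:3,r2:8,r3:Add1,r4:7
cycle 2: issue ADD r4<-Add2 // r0:2,r1:3,r2:8,r3:Add1,r4:Add2
cycle 3: issue MUL r0<-Mul1 // r0:Mul1,r1:3,r2:8,r3:Add1,r4:Add2
cycle 4: CDB Add1=4; issue ADD r2<-Add1 // r0:Mul1,r1:3,r2:Add1,r3:4,r4:Add2
cycle 5: CDB Add2=16; issue MUL r4<-Mul2 // r0:Mul1,r1:3,r2:Add1,r3:4,r4:Mul2
cycle 6: issue SUB r4<-Add2 // r0:Mul1,r1:3,r2:Add1,r3:4,r4:Add2
cycle 7: CDB Mul1=16; issue SUB r2<-Add3 // r0:16,r1:3,r2:Add3,r3:4,r4:Add2
cycle 8: CDB Add1=24 // r0:16,r1:3,r2:Add3,r3:4,r4:Add2
cycle 9: - // r0:16,r1:3,r2:Add3,r3:4,r4:Add2
cycle 10: - // r0:16,r1:3,r2:Add3,r3:4,r4:Add2
cycle 11: - // r0:16,r1:3,r2:Add3,r3:4,r4:Add2
cycle 12: CDB Mul2=96 // r0:16,r1:3,r2:Add3,r3:4,r4:Add2
cycle 13: - // r0:16,r1:3,r2:Add3,r3:4,r4:Add2
cycle 14: - // r0:16,r1:3,r2:Add3,r3:4,r4:Add2
cycle 15: CDB Add2=-92 // r0:16,r1:3,r2:Add3,r3:4,r4:-92
cycle 16: - // r0:16,r1:3,r2:Add3,r3:4,r4:-92
cycle 17: - // r0:16,r1:3,r2:Add3,r3:4,r4:-92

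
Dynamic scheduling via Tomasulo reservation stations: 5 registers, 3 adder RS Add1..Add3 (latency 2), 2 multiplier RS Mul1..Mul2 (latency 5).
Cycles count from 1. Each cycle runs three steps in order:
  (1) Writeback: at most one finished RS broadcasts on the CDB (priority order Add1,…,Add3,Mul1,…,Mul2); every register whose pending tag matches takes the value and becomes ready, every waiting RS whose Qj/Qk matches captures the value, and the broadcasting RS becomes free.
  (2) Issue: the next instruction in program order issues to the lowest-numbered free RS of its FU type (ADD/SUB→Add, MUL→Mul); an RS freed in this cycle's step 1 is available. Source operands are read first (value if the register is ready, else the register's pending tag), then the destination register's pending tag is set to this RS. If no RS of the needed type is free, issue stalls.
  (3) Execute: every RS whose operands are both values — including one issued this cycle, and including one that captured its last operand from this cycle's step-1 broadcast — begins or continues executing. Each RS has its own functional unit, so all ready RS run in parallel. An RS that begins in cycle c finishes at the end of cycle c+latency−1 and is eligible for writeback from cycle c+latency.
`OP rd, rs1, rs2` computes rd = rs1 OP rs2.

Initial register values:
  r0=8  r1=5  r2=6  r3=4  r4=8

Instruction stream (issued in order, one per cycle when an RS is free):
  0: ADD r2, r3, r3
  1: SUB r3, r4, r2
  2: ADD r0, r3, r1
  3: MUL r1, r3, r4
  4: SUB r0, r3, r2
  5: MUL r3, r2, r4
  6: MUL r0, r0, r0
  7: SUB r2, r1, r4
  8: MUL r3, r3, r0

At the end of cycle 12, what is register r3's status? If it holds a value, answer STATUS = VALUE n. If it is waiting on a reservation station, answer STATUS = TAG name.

c1: issue ADD r2<-Add1 | r0:8,r1:5,r2:Add1,r3:4,r4:8
c2: issue SUB r3<-Add2 | r0:8,r1:5,r2:Add1,r3:Add2,r4:8
c3: CDB Add1=8; issue ADD r0<-Add1 | r0:Add1,r1:5,r2:8,r3:Add2,r4:8
c4: issue MUL r1<-Mul1 | r0:Add1,r1:Mul1,r2:8,r3:Add2,r4:8
c5: CDB Add2=0; issue SUB r0<-Add2 | r0:Add2,r1:Mul1,r2:8,r3:0,r4:8
c6: issue MUL r3<-Mul2 | r0:Add2,r1:Mul1,r2:8,r3:Mul2,r4:8
c7: CDB Add1=5; stall | r0:Add2,r1:Mul1,r2:8,r3:Mul2,r4:8
c8: CDB Add2=-8; stall | r0:-8,r1:Mul1,r2:8,r3:Mul2,r4:8
c9: stall | r0:-8,r1:Mul1,r2:8,r3:Mul2,r4:8
c10: CDB Mul1=0; issue MUL r0<-Mul1 | r0:Mul1,r1:0,r2:8,r3:Mul2,r4:8
c11: CDB Mul2=64; issue SUB r2<-Add1 | r0:Mul1,r1:0,r2:Add1,r3:64,r4:8
c12: issue MUL r3<-Mul2 | r0:Mul1,r1:0,r2:Add1,r3:Mul2,r4:8

STATUS = TAG Mul2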